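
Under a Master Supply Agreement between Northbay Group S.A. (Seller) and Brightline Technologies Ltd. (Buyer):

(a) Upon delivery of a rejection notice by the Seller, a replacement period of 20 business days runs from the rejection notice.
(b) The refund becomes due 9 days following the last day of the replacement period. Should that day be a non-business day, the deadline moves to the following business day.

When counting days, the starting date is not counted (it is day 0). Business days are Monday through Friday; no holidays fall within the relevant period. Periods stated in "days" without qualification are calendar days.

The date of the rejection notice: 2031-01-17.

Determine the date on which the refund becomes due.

2031-02-24

The last day of the replacement period: counting 20 business days from Friday, 2031-01-17 (Jan 20, Jan 21, Jan 22, Jan 23, …, Feb 12, Feb 13, Feb 14, skipping weekends) reaches Friday, 2031-02-14.
Adding 9 calendar days to 2031-02-14 gives 2031-02-23, which is the date on which the refund becomes due. That falls on a Sunday, so it rolls to the next business day, Monday, 2031-02-24.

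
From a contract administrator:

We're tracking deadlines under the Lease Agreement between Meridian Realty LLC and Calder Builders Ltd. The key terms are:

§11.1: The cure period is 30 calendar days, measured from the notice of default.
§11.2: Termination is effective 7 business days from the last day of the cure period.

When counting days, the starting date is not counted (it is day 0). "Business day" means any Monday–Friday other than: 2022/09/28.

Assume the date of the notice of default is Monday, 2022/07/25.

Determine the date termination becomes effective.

The last day of the cure period: 30 calendar days after 2022/07/25 is 2022/08/24.
The date termination becomes effective: 7 business days after Wednesday, 2022/08/24, skipping weekends — Aug 25, Aug 26, Aug 29, Aug 30, Aug 31, Sep 1, Sep 2 — lands on Friday, 2022/09/02.

2022/09/02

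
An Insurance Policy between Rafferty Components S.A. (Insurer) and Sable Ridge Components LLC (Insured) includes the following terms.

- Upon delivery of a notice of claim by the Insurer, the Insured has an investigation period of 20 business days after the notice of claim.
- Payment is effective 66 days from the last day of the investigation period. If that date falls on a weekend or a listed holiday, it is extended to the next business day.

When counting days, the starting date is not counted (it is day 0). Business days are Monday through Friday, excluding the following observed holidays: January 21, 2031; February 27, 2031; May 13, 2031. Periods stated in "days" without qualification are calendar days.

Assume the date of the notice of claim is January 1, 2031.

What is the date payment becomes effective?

April 7, 2031

The last day of the investigation period: counting 20 business days from Wednesday, January 1, 2031 (Jan 2, Jan 3, Jan 6, Jan 7, …, Jan 28, Jan 29, Jan 30, skipping weekends and the listed holiday on Jan 21) reaches Thursday, January 30, 2031.
Adding 66 calendar days to January 30, 2031 gives April 6, 2031, which is the date payment becomes effective. That falls on a Sunday, so it rolls to the next business day, Monday, April 7, 2031.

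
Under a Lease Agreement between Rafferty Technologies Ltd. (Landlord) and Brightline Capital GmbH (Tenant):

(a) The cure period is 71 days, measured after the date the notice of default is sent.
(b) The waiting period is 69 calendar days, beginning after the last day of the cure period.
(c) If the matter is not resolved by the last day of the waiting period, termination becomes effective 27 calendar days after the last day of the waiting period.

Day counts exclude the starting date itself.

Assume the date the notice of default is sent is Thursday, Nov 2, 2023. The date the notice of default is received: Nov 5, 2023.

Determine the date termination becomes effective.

Adding 71 calendar days to Nov 2, 2023 gives Jan 12, 2024, which is the last day of the cure period.
The last day of the waiting period: Jan 12, 2024 + 69 days = Mar 21, 2024.
Adding 27 calendar days to Mar 21, 2024 gives Apr 17, 2024, which is the date termination becomes effective.

Apr 17, 2024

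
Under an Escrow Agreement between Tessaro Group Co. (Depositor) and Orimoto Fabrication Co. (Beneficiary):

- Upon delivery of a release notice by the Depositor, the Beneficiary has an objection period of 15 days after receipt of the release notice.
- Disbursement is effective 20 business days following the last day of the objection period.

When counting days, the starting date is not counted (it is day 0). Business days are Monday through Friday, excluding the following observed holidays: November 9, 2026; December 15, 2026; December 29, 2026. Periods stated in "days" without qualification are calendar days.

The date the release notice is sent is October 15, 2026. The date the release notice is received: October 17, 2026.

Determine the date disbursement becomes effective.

The last day of the objection period: 15 calendar days after October 17, 2026 is November 1, 2026.
From Sunday, November 1, 2026, 20 business days (Nov 2, Nov 3, Nov 4, Nov 5, …, Nov 26, Nov 27, Nov 30, skipping weekends and the listed holiday on Nov 9) brings us to Monday, November 30, 2026, which is the date disbursement becomes effective.

November 30, 2026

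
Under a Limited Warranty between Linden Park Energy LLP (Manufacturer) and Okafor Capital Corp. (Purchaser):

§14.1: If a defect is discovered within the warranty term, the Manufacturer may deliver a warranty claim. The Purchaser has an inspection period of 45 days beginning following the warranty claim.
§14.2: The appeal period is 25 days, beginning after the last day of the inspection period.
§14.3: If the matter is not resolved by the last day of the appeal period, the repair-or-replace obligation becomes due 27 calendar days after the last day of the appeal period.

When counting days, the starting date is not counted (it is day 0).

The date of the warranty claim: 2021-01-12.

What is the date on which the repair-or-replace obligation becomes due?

Adding 45 calendar days to 2021-01-12 gives 2021-02-26, which is the last day of the inspection period.
Adding 25 calendar days to 2021-02-26 gives 2021-03-23, which is the last day of the appeal period.
Adding 27 calendar days to 2021-03-23 gives 2021-04-19, which is the date on which the repair-or-replace obligation becomes due.

2021-04-19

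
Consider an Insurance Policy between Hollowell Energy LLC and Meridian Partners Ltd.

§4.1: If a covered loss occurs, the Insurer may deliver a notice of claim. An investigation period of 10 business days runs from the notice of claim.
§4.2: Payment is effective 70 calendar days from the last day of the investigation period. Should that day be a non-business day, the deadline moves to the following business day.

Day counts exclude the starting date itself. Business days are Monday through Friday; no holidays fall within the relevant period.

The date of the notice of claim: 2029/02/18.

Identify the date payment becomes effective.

The last day of the investigation period: counting 10 business days from Sunday, 2029/02/18 (Feb 19, Feb 20, Feb 21, Feb 22, Feb 23, Feb 26, Feb 27, Feb 28, Mar 1, Mar 2, skipping weekends) reaches Friday, 2029/03/02.
The date payment becomes effective: 70 calendar days after 2029/03/02 is 2029/05/11. 2029/05/11 is a Friday, so no roll-forward applies.

2029/05/11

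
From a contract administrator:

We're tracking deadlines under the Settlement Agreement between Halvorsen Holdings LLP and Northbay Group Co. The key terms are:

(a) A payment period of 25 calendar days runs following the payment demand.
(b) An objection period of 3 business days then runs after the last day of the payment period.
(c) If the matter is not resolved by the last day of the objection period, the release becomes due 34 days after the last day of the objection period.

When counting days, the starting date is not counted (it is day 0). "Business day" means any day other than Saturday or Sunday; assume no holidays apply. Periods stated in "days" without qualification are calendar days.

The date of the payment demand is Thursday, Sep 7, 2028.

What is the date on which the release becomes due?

The last day of the payment period: 25 calendar days after Sep 7, 2028 is Oct 2, 2028.
The last day of the objection period: counting 3 business days from Monday, Oct 2, 2028 (Oct 3, Oct 4, Oct 5, skipping weekends) reaches Thursday, Oct 5, 2028.
The date on which the release becomes due: Oct 5, 2028 + 34 days = Nov 8, 2028.

Nov 8, 2028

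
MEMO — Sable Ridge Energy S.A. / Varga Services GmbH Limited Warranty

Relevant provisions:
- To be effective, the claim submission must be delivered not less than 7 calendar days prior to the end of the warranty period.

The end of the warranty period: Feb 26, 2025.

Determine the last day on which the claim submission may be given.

Feb 26, 2025 minus 7 days is Feb 19, 2025.

Feb 19, 2025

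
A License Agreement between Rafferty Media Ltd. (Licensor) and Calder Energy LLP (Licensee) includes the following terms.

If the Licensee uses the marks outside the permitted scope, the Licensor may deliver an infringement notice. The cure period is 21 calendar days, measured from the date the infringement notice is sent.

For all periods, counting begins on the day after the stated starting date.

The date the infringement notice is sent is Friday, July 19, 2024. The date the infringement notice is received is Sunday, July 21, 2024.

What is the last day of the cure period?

August 9, 2024

The last day of the cure period: July 19, 2024 + 21 days = August 9, 2024.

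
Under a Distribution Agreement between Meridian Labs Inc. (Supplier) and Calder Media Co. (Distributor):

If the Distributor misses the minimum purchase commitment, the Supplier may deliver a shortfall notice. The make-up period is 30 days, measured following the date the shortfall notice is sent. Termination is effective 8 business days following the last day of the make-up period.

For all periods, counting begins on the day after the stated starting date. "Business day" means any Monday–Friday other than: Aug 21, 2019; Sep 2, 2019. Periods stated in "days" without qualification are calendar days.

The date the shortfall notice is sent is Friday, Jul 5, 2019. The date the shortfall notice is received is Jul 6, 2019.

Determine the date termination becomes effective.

Aug 14, 2019

Adding 30 calendar days to Jul 5, 2019 gives Aug 4, 2019, which is the last day of the make-up period.
The date termination becomes effective: 8 business days after Sunday, Aug 4, 2019, skipping weekends — Aug 5, Aug 6, Aug 7, Aug 8, Aug 9, Aug 12, Aug 13, Aug 14 — lands on Wednesday, Aug 14, 2019.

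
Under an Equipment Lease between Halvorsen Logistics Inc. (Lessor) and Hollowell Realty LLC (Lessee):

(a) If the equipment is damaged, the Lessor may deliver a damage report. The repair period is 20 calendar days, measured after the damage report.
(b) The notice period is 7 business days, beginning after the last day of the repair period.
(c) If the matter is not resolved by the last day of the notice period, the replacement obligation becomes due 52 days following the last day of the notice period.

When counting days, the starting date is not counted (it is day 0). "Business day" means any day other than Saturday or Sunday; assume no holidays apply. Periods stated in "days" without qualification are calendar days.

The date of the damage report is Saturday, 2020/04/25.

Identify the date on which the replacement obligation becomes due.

2020/07/17

Adding 20 calendar days to 2020/04/25 gives 2020/05/15, which is the last day of the repair period.
From Friday, 2020/05/15, 7 business days (May 18, May 19, May 20, May 21, May 22, May 25, May 26, skipping weekends) brings us to Tuesday, 2020/05/26, which is the last day of the notice period.
Adding 52 calendar days to 2020/05/26 gives 2020/07/17, which is the date on which the replacement obligation becomes due.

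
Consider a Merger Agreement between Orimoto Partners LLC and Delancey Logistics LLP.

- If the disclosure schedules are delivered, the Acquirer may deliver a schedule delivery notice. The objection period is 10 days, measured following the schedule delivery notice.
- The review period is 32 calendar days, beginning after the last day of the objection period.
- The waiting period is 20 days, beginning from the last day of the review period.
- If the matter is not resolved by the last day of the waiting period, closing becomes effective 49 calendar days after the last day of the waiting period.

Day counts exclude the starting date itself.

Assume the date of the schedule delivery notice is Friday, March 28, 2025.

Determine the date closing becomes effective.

July 17, 2025

The last day of the objection period: March 28, 2025 + 10 days = April 7, 2025.
The last day of the review period: April 7, 2025 + 32 days = May 9, 2025.
The last day of the waiting period: May 9, 2025 + 20 days = May 29, 2025.
The date closing becomes effective: 49 calendar days after May 29, 2025 is July 17, 2025.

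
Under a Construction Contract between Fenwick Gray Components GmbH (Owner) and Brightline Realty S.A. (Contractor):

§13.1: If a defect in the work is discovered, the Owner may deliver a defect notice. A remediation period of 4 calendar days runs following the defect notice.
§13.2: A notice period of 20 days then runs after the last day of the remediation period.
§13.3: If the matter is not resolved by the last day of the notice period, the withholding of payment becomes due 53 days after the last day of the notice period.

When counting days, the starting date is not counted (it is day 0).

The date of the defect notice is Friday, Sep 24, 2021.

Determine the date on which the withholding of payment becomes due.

Dec 10, 2021

The last day of the remediation period: Sep 24, 2021 + 4 days = Sep 28, 2021.
The last day of the notice period: Sep 28, 2021 + 20 days = Oct 18, 2021.
The date on which the withholding of payment becomes due: 53 calendar days after Oct 18, 2021 is Dec 10, 2021.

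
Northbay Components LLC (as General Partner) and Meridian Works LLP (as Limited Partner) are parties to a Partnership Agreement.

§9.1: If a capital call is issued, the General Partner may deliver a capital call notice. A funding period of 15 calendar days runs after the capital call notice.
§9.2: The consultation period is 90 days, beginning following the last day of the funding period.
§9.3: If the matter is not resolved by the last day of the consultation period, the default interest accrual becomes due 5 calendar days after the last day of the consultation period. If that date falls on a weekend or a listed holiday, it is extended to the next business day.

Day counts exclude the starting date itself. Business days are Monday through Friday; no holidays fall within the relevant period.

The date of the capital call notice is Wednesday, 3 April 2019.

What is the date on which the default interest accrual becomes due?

The last day of the funding period: 3 April 2019 + 15 days = 18 April 2019.
The last day of the consultation period: 90 calendar days after 18 April 2019 is 17 July 2019.
The date on which the default interest accrual becomes due: 5 calendar days after 17 July 2019 is 22 July 2019. 22 July 2019 is a Monday, so no roll-forward applies.

22 July 2019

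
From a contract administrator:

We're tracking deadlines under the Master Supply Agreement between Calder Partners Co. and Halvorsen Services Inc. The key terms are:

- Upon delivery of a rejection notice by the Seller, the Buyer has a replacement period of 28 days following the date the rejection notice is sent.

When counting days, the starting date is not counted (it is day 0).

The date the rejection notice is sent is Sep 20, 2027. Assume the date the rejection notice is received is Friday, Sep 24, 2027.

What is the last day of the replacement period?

Oct 18, 2027

The last day of the replacement period: Sep 20, 2027 + 28 days = Oct 18, 2027.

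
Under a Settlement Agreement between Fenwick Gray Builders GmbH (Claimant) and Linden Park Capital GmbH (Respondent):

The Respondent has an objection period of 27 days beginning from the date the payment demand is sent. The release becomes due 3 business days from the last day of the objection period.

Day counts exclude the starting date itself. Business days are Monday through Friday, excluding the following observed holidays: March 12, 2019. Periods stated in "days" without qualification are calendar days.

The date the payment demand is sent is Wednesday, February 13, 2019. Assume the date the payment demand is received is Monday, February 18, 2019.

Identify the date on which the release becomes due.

The last day of the objection period: February 13, 2019 + 27 days = March 12, 2019.
From Tuesday, March 12, 2019, 3 business days (Mar 13, Mar 14, Mar 15, skipping weekends) brings us to Friday, March 15, 2019, which is the date on which the release becomes due.

March 15, 2019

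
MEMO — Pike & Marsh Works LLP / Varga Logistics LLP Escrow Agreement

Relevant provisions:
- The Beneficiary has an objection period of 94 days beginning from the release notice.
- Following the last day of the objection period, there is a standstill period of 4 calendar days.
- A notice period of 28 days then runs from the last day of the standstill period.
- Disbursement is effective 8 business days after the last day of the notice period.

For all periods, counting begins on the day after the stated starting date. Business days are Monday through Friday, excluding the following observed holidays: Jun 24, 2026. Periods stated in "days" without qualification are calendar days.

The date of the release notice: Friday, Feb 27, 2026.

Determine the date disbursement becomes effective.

The last day of the objection period: Feb 27, 2026 + 94 days = Jun 1, 2026.
The last day of the standstill period: 4 calendar days after Jun 1, 2026 is Jun 5, 2026.
Adding 28 calendar days to Jun 5, 2026 gives Jul 3, 2026, which is the last day of the notice period.
From Friday, Jul 3, 2026, 8 business days (Jul 6, Jul 7, Jul 8, Jul 9, Jul 10, Jul 13, Jul 14, Jul 15, skipping weekends) brings us to Wednesday, Jul 15, 2026, which is the date disbursement becomes effective.

Jul 15, 2026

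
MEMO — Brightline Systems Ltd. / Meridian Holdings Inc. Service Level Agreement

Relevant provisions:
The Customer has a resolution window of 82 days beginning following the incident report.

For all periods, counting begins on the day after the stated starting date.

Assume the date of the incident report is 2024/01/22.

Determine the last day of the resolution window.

2024/04/13

Adding 82 calendar days to 2024/01/22 gives 2024/04/13, which is the last day of the resolution window.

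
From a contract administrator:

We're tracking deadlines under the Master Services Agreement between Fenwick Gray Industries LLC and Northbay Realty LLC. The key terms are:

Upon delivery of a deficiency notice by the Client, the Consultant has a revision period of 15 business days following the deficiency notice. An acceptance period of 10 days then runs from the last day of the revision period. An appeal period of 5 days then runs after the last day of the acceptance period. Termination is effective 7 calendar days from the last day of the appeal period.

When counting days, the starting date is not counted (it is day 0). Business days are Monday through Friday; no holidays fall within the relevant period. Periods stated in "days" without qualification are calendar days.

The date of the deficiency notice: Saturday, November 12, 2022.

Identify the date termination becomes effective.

From Saturday, November 12, 2022, 15 business days (Nov 14, Nov 15, Nov 16, Nov 17, …, Nov 30, Dec 1, Dec 2, skipping weekends) brings us to Friday, December 2, 2022, which is the last day of the revision period.
The last day of the acceptance period: 10 calendar days after December 2, 2022 is December 12, 2022.
The last day of the appeal period: 5 calendar days after December 12, 2022 is December 17, 2022.
The date termination becomes effective: 7 calendar days after December 17, 2022 is December 24, 2022.

December 24, 2022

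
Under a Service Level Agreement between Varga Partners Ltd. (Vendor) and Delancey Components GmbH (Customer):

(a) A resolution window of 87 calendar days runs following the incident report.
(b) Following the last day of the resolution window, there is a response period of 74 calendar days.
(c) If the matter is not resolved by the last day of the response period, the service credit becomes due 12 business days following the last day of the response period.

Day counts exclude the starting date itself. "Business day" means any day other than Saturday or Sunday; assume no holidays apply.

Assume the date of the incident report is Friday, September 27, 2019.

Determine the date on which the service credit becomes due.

March 24, 2020

Adding 87 calendar days to September 27, 2019 gives December 23, 2019, which is the last day of the resolution window.
The last day of the response period: 74 calendar days after December 23, 2019 is March 6, 2020.
The date on which the service credit becomes due: counting 12 business days from Friday, March 6, 2020 (Mar 9, Mar 10, Mar 11, Mar 12, …, Mar 20, Mar 23, Mar 24, skipping weekends) reaches Tuesday, March 24, 2020.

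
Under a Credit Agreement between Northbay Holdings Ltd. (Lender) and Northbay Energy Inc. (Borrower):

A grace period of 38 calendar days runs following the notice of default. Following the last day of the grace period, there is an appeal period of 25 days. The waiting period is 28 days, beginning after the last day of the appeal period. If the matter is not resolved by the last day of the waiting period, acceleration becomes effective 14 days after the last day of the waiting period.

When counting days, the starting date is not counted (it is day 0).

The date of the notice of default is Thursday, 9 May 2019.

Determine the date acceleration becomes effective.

The last day of the grace period: 38 calendar days after 9 May 2019 is 16 June 2019.
The last day of the appeal period: 16 June 2019 + 25 days = 11 July 2019.
The last day of the waiting period: 28 calendar days after 11 July 2019 is 8 August 2019.
The date acceleration becomes effective: 14 calendar days after 8 August 2019 is 22 August 2019.

22 August 2019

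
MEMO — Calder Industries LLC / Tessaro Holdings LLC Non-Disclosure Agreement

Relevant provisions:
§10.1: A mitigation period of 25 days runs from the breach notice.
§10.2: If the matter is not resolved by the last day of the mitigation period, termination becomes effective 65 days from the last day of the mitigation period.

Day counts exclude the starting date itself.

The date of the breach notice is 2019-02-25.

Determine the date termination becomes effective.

The last day of the mitigation period: 2019-02-25 + 25 days = 2019-03-22.
Adding 65 calendar days to 2019-03-22 gives 2019-05-26, which is the date termination becomes effective.

2019-05-26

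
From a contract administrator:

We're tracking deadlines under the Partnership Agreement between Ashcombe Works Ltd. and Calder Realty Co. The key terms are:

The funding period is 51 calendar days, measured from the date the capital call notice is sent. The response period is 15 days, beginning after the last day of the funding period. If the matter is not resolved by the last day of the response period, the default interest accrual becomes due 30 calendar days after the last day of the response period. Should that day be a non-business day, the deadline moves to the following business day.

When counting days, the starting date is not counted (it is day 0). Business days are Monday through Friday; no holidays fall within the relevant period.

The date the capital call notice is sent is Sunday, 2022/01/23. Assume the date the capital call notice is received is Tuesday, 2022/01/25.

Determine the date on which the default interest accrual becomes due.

2022/04/29

The last day of the funding period: 51 calendar days after 2022/01/23 is 2022/03/15.
The last day of the response period: 15 calendar days after 2022/03/15 is 2022/03/30.
The date on which the default interest accrual becomes due: 30 calendar days after 2022/03/30 is 2022/04/29. 2022/04/29 is a Friday, so no roll-forward applies.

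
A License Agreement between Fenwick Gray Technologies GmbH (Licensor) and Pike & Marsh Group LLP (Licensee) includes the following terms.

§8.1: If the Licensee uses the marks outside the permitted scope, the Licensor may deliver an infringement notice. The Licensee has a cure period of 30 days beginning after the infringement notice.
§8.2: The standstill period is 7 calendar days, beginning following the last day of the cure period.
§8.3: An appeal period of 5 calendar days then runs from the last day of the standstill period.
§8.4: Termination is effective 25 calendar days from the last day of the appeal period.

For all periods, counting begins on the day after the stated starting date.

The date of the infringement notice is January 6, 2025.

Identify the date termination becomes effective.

March 14, 2025

The last day of the cure period: January 6, 2025 + 30 days = February 5, 2025.
The last day of the standstill period: 7 calendar days after February 5, 2025 is February 12, 2025.
The last day of the appeal period: February 12, 2025 + 5 days = February 17, 2025.
The date termination becomes effective: February 17, 2025 + 25 days = March 14, 2025.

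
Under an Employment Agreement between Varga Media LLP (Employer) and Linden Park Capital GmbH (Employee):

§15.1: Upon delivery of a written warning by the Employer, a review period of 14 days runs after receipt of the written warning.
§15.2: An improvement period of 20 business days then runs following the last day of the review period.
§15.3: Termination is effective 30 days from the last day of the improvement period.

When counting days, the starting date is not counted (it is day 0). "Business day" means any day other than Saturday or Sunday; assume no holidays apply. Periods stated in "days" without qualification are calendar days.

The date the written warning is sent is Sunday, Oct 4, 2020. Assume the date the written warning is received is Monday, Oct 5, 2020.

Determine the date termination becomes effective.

Adding 14 calendar days to Oct 5, 2020 gives Oct 19, 2020, which is the last day of the review period.
From Monday, Oct 19, 2020, 20 business days (Oct 20, Oct 21, Oct 22, Oct 23, …, Nov 12, Nov 13, Nov 16, skipping weekends) brings us to Monday, Nov 16, 2020, which is the last day of the improvement period.
The date termination becomes effective: Nov 16, 2020 + 30 days = Dec 16, 2020.

Dec 16, 2020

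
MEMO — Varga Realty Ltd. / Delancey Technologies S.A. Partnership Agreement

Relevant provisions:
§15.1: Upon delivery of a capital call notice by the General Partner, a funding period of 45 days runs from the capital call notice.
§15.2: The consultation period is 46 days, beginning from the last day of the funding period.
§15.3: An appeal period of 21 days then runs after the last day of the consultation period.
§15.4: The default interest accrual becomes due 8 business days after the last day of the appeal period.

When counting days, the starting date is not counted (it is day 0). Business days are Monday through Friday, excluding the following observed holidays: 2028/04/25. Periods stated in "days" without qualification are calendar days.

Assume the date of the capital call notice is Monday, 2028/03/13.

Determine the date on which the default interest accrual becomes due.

The last day of the funding period: 45 calendar days after 2028/03/13 is 2028/04/27.
The last day of the consultation period: 46 calendar days after 2028/04/27 is 2028/06/12.
The last day of the appeal period: 2028/06/12 + 21 days = 2028/07/03.
From Monday, 2028/07/03, 8 business days (Jul 4, Jul 5, Jul 6, Jul 7, Jul 10, Jul 11, Jul 12, Jul 13, skipping weekends) brings us to Thursday, 2028/07/13, which is the date on which the default interest accrual becomes due.

2028/07/13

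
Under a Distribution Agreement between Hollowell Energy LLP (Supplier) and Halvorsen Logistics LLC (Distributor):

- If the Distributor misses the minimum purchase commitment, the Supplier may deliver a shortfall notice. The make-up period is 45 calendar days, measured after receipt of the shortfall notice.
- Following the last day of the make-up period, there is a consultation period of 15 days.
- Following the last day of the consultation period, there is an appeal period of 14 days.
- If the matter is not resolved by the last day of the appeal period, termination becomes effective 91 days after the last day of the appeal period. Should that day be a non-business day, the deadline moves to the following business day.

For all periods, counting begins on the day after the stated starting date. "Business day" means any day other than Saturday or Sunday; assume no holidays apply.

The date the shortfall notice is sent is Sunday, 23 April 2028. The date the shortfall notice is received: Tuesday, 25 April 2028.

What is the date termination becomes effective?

The last day of the make-up period: 45 calendar days after 25 April 2028 is 9 June 2028.
Adding 15 calendar days to 9 June 2028 gives 24 June 2028, which is the last day of the consultation period.
The last day of the appeal period: 24 June 2028 + 14 days = 8 July 2028.
The date termination becomes effective: 91 calendar days after 8 July 2028 is 7 October 2028. That falls on a Saturday, so it rolls to the next business day, Monday, 9 October 2028.

9 October 2028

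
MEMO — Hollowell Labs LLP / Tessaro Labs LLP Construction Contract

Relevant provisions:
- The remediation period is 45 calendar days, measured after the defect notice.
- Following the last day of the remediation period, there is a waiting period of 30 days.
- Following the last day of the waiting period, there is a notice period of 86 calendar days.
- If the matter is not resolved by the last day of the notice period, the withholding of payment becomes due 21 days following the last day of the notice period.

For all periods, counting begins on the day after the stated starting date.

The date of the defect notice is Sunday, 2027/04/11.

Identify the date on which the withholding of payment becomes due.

2027/10/10

Adding 45 calendar days to 2027/04/11 gives 2027/05/26, which is the last day of the remediation period.
The last day of the waiting period: 2027/05/26 + 30 days = 2027/06/25.
The last day of the notice period: 2027/06/25 + 86 days = 2027/09/19.
The date on which the withholding of payment becomes due: 21 calendar days after 2027/09/19 is 2027/10/10.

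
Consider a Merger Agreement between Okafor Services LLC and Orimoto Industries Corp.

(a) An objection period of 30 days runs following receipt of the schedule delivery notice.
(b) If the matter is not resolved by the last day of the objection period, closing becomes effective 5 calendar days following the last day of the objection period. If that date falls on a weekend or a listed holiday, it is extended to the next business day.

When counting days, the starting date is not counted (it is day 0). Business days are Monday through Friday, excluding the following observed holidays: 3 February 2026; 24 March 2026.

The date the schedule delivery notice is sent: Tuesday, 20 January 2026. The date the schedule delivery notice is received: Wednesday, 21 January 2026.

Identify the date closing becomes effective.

25 February 2026

The last day of the objection period: 30 calendar days after 21 January 2026 is 20 February 2026.
Adding 5 calendar days to 20 February 2026 gives 25 February 2026, which is the date closing becomes effective. 25 February 2026 is a Wednesday and is not a listed holiday, so no roll-forward applies.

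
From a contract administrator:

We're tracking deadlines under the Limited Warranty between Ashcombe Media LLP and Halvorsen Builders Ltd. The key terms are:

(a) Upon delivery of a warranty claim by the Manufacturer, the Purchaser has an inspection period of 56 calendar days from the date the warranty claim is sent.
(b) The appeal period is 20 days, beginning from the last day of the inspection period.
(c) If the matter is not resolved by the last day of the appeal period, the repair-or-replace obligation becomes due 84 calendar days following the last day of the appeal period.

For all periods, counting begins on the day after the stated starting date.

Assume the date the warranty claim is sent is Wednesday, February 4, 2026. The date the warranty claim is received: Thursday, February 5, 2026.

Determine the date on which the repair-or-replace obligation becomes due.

July 14, 2026

The last day of the inspection period: February 4, 2026 + 56 days = April 1, 2026.
Adding 20 calendar days to April 1, 2026 gives April 21, 2026, which is the last day of the appeal period.
The date on which the repair-or-replace obligation becomes due: 84 calendar days after April 21, 2026 is July 14, 2026.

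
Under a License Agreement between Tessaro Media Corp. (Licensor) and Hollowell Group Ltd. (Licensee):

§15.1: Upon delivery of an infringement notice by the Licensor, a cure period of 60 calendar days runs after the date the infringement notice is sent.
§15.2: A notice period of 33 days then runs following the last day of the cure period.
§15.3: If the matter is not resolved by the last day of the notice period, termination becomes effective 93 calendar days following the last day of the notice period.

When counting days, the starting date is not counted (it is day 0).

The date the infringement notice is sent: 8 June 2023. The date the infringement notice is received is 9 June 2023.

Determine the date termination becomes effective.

The last day of the cure period: 60 calendar days after 8 June 2023 is 7 August 2023.
The last day of the notice period: 7 August 2023 + 33 days = 9 September 2023.
Adding 93 calendar days to 9 September 2023 gives 11 December 2023, which is the date termination becomes effective.

11 December 2023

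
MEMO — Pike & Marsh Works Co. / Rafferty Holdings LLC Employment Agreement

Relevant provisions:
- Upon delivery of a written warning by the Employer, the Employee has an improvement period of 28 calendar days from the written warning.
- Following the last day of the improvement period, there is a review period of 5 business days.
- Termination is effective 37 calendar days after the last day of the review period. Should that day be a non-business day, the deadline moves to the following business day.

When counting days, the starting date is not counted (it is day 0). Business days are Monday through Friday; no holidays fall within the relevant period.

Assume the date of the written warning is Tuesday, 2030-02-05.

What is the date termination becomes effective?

2030-04-18

The last day of the improvement period: 2030-02-05 + 28 days = 2030-03-05.
The last day of the review period: 5 business days after Tuesday, 2030-03-05, skipping weekends — Mar 6, Mar 7, Mar 8, Mar 11, Mar 12 — lands on Tuesday, 2030-03-12.
The date termination becomes effective: 37 calendar days after 2030-03-12 is 2030-04-18. 2030-04-18 is a Thursday, so no roll-forward applies.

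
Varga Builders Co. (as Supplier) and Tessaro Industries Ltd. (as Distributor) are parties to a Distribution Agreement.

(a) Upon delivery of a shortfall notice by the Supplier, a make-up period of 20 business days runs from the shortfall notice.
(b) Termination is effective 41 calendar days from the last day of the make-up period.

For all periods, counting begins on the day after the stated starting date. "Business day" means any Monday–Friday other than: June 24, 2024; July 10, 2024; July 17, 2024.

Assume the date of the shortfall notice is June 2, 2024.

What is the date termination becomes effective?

August 11, 2024

The last day of the make-up period: counting 20 business days from Sunday, June 2, 2024 (Jun 3, Jun 4, Jun 5, Jun 6, …, Jun 27, Jun 28, Jul 1, skipping weekends and the listed holiday on Jun 24) reaches Monday, July 1, 2024.
The date termination becomes effective: July 1, 2024 + 41 days = August 11, 2024.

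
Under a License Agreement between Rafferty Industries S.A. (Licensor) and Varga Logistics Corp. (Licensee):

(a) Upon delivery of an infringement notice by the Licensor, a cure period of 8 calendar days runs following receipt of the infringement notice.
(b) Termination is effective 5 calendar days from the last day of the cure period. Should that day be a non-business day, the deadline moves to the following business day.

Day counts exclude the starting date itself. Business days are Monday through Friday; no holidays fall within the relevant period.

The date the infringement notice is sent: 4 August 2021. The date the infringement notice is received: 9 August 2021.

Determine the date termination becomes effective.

23 August 2021

Adding 8 calendar days to 9 August 2021 gives 17 August 2021, which is the last day of the cure period.
Adding 5 calendar days to 17 August 2021 gives 22 August 2021, which is the date termination becomes effective. That falls on a Sunday, so it rolls to the next business day, Monday, 23 August 2021.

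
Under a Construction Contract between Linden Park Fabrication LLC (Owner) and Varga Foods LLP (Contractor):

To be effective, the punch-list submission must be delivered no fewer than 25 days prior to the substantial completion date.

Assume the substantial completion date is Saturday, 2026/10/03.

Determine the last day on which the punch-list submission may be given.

2026/09/08

Counting back 25 calendar days from 2026/10/03 gives 2026/09/08.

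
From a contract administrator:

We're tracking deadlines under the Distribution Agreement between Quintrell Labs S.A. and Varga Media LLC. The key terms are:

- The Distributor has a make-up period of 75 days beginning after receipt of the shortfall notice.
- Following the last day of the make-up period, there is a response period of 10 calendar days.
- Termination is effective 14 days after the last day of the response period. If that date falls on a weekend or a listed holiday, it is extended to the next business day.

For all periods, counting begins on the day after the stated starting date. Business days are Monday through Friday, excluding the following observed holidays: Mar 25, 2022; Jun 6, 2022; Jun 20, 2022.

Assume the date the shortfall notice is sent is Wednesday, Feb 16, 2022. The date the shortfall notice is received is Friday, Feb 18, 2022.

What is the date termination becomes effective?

May 30, 2022

The last day of the make-up period: 75 calendar days after Feb 18, 2022 is May 4, 2022.
The last day of the response period: 10 calendar days after May 4, 2022 is May 14, 2022.
Adding 14 calendar days to May 14, 2022 gives May 28, 2022, which is the date termination becomes effective. That falls on a Saturday, so it rolls to the next business day, Monday, May 30, 2022.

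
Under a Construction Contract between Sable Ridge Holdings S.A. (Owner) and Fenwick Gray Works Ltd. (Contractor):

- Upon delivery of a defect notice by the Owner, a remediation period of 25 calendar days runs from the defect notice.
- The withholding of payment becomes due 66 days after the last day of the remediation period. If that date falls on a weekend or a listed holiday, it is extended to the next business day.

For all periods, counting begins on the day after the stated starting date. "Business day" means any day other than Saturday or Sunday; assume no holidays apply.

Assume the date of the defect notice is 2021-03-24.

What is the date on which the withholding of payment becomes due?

The last day of the remediation period: 25 calendar days after 2021-03-24 is 2021-04-18.
The date on which the withholding of payment becomes due: 2021-04-18 + 66 days = 2021-06-23. 2021-06-23 is a Wednesday, so no roll-forward applies.

2021-06-23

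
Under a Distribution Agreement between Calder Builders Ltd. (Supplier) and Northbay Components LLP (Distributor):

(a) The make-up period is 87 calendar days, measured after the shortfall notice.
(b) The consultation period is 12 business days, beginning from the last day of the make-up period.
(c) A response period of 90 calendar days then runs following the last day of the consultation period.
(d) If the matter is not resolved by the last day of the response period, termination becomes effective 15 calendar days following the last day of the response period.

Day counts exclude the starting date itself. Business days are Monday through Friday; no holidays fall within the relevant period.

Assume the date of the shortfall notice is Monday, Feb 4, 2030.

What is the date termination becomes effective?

Sep 2, 2030

The last day of the make-up period: 87 calendar days after Feb 4, 2030 is May 2, 2030.
From Thursday, May 2, 2030, 12 business days (May 3, May 6, May 7, May 8, …, May 16, May 17, May 20, skipping weekends) brings us to Monday, May 20, 2030, which is the last day of the consultation period.
Adding 90 calendar days to May 20, 2030 gives Aug 18, 2030, which is the last day of the response period.
The date termination becomes effective: Aug 18, 2030 + 15 days = Sep 2, 2030.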